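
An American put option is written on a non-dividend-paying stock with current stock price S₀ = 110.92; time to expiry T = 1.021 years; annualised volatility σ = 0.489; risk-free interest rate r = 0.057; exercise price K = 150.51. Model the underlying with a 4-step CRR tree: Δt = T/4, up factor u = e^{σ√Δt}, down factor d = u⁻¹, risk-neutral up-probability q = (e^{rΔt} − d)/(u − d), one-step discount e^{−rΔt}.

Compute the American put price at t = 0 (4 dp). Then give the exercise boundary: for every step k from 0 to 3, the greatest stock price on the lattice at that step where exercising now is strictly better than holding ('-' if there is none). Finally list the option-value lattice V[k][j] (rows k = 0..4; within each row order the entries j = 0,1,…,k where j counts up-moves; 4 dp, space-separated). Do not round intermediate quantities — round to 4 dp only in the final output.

Δt=0.25525, u=1.28025, d=0.78110, q=0.46791, disc=e^(-rΔt)=0.98556
k=4 terminal: V=max(K-S,0) → 109.2211 82.8360 39.5900 0.0000 0.0000
k=3: j=0 S=52.8600 intr=97.6500 cont=95.4760 V=97.6500[EX]; j=1 S=86.6395 intr=63.8705 cont=61.6966 V=63.8705[EX]; j=2 S=142.0051 intr=8.5049 cont=20.7612 V=20.7612[hold]; j=3 S=232.7514 intr=0.0000 cont=0.0000 V=0.0000[hold]  S*(3)=86.6395
k=2: j=0 S=67.6740 intr=82.8360 cont=80.6621 V=82.8360[EX]; j=1 S=110.9200 intr=39.5900 cont=43.0681 V=43.0681[hold]; j=2 S=181.8018 intr=0.0000 cont=10.8873 V=10.8873[hold]  S*(2)=67.6740
k=1: j=0 S=86.6395 intr=63.8705 cont=63.3005 V=63.8705[EX]; j=1 S=142.0051 intr=8.5049 cont=27.6058 V=27.6058[hold]  S*(1)=86.6395
k=0: j=0 S=110.9200 intr=39.5900 cont=46.2244 V=46.2244[hold]  S*(0)=-

price = 46.2244
boundary = - 86.6395 67.6740 86.6395
tree:
46.2244
63.8705 27.6058
82.8360 43.0681 10.8873
97.6500 63.8705 20.7612 0.0000
109.2211 82.8360 39.5900 0.0000 0.0000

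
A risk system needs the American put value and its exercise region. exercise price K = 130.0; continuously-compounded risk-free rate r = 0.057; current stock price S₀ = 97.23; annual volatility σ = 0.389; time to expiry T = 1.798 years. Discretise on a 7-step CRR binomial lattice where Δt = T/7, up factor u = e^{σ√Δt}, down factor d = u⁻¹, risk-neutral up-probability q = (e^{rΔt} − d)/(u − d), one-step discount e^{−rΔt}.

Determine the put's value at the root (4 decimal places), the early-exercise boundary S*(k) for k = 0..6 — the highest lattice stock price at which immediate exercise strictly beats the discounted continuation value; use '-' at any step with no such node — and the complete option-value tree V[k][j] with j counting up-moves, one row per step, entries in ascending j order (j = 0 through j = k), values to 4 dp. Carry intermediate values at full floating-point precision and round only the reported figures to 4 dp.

Δt=0.25686, u=1.21793, d=0.82107, q=0.48803, disc=e^(-rΔt)=0.98547
k=7 terminal: V=max(K-S,0) → 105.5401 93.7176 76.1808 50.1676 11.5811 0.0000 0.0000 0.0000
k=6: j=0 S=29.7903 intr=100.2097 cont=98.3202 V=100.2097[EX]; j=1 S=44.1893 intr=85.8107 cont=83.9213 V=85.8107[EX]; j=2 S=65.5479 intr=64.4521 cont=62.5627 V=64.4521[EX]; j=3 S=97.2300 intr=32.7700 cont=30.8806 V=32.7700[EX]; j=4 S=144.2255 intr=0.0000 cont=5.8429 V=5.8429[hold]; j=5 S=213.9360 intr=0.0000 cont=0.0000 V=0.0000[hold]; j=6 S=317.3406 intr=0.0000 cont=0.0000 V=0.0000[hold]  S*(6)=97.2300
k=5: j=0 S=36.2824 intr=93.7176 cont=91.8282 V=93.7176[EX]; j=1 S=53.8192 intr=76.1808 cont=74.2913 V=76.1808[EX]; j=2 S=79.8324 intr=50.1676 cont=48.2781 V=50.1676[EX]; j=3 S=118.4189 intr=11.5811 cont=19.3434 V=19.3434[hold]; j=4 S=175.6560 intr=0.0000 cont=2.9479 V=2.9479[hold]; j=5 S=260.5582 intr=0.0000 cont=0.0000 V=0.0000[hold]  S*(5)=79.8324
k=4: j=0 S=44.1893 intr=85.8107 cont=83.9213 V=85.8107[EX]; j=1 S=65.5479 intr=64.4521 cont=62.5627 V=64.4521[EX]; j=2 S=97.2300 intr=32.7700 cont=34.6138 V=34.6138[hold]; j=3 S=144.2255 intr=0.0000 cont=11.1770 V=11.1770[hold]; j=4 S=213.9360 intr=0.0000 cont=1.4873 V=1.4873[hold]  S*(4)=65.5479
k=3: j=0 S=53.8192 intr=76.1808 cont=74.2913 V=76.1808[EX]; j=1 S=79.8324 intr=50.1676 cont=49.1649 V=50.1676[EX]; j=2 S=118.4189 intr=11.5811 cont=22.8389 V=22.8389[hold]; j=3 S=175.6560 intr=0.0000 cont=6.3543 V=6.3543[hold]  S*(3)=79.8324
k=2: j=0 S=65.5479 intr=64.4521 cont=62.5627 V=64.4521[EX]; j=1 S=97.2300 intr=32.7700 cont=36.2949 V=36.2949[hold]; j=2 S=144.2255 intr=0.0000 cont=14.5789 V=14.5789[hold]  S*(2)=65.5479
k=1: j=0 S=79.8324 intr=50.1676 cont=49.9734 V=50.1676[EX]; j=1 S=118.4189 intr=11.5811 cont=25.3233 V=25.3233[hold]  S*(1)=79.8324
k=0: j=0 S=97.2300 intr=32.7700 cont=37.4897 V=37.4897[hold]  S*(0)=-

price = 37.4897
boundary = - 79.8324 65.5479 79.8324 65.5479 79.8324 97.2300
tree:
37.4897
50.1676 25.3233
64.4521 36.2949 14.5789
76.1808 50.1676 22.8389 6.3543
85.8107 64.4521 34.6138 11.1770 1.4873
93.7176 76.1808 50.1676 19.3434 2.9479 0.0000
100.2097 85.8107 64.4521 32.7700 5.8429 0.0000 0.0000
105.5401 93.7176 76.1808 50.1676 11.5811 0.0000 0.0000 0.0000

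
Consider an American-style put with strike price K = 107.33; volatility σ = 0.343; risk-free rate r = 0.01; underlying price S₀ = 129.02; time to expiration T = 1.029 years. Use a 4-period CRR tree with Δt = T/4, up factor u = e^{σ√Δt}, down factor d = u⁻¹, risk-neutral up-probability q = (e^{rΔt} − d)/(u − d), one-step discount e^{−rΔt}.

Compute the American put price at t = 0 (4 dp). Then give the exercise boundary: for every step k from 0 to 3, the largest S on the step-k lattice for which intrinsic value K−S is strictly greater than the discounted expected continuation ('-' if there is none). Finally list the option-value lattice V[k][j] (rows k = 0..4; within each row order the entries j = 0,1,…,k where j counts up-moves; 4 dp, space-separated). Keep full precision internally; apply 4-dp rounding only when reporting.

price = 8.1447
boundary = - - - 76.5589
tree:
8.1447
13.0878 2.4793
20.4656 4.6373 0.0000
30.7711 8.6737 0.0000 0.0000
42.9958 16.2235 0.0000 0.0000 0.0000

Δt=0.25725, u=1.19002, d=0.84032, q=0.46398, disc=e^(-rΔt)=0.99743
k=4 terminal: V=max(K-S,0) → 42.9958 16.2235 0.0000 0.0000 0.0000
k=3: j=0 S=76.5589 intr=30.7711 cont=30.4953 V=30.7711[EX]; j=1 S=108.4185 intr=0.0000 cont=8.6737 V=8.6737[hold]; j=2 S=153.5362 intr=0.0000 cont=0.0000 V=0.0000[hold]; j=3 S=217.4294 intr=0.0000 cont=0.0000 V=0.0000[hold]  S*(3)=76.5589
k=2: j=0 S=91.1065 intr=16.2235 cont=20.4656 V=20.4656[hold]; j=1 S=129.0200 intr=0.0000 cont=4.6373 V=4.6373[hold]; j=2 S=182.7109 intr=0.0000 cont=0.0000 V=0.0000[hold]  S*(2)=-
k=1: j=0 S=108.4185 intr=0.0000 cont=13.0878 V=13.0878[hold]; j=1 S=153.5362 intr=0.0000 cont=2.4793 V=2.4793[hold]  S*(1)=-
k=0: j=0 S=129.0200 intr=0.0000 cont=8.1447 V=8.1447[hold]  S*(0)=-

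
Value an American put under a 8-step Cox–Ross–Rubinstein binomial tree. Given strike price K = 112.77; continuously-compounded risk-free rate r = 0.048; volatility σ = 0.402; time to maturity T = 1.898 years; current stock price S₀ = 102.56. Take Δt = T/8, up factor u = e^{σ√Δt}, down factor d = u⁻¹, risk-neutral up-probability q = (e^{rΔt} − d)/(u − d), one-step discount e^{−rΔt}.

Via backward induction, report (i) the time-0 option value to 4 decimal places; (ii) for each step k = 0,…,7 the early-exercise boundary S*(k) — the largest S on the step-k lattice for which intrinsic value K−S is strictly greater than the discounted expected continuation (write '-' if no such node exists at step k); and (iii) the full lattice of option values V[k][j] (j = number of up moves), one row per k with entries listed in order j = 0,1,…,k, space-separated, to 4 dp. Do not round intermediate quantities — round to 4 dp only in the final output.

Δt=0.23725, u=1.21629, d=0.82217, q=0.48026, disc=e^(-rΔt)=0.98868
k=8 terminal: V=max(K-S,0) → 91.3572 81.0926 65.9075 43.4431 10.2100 0.0000 0.0000 0.0000 0.0000
k=7: j=0 S=26.0442 intr=86.7258 cont=85.4488 V=86.7258[EX]; j=1 S=38.5290 intr=74.2410 cont=72.9641 V=74.2410[EX]; j=2 S=56.9985 intr=55.7715 cont=54.4945 V=55.7715[EX]; j=3 S=84.3218 intr=28.4482 cont=27.1712 V=28.4482[EX]; j=4 S=124.7430 intr=0.0000 cont=5.2464 V=5.2464[hold]; j=5 S=184.5407 intr=0.0000 cont=0.0000 V=0.0000[hold]; j=6 S=273.0036 intr=0.0000 cont=0.0000 V=0.0000[hold]; j=7 S=403.8728 intr=0.0000 cont=0.0000 V=0.0000[hold]  S*(7)=84.3218
k=6: j=0 S=31.6774 intr=81.0926 cont=79.8157 V=81.0926[EX]; j=1 S=46.8625 intr=65.9075 cont=64.6305 V=65.9075[EX]; j=2 S=69.3269 intr=43.4431 cont=42.1662 V=43.4431[EX]; j=3 S=102.5600 intr=10.2100 cont=17.1093 V=17.1093[hold]; j=4 S=151.7240 intr=0.0000 cont=2.6959 V=2.6959[hold]; j=5 S=224.4556 intr=0.0000 cont=0.0000 V=0.0000[hold]; j=6 S=332.0523 intr=0.0000 cont=0.0000 V=0.0000[hold]  S*(6)=69.3269
k=5: j=0 S=38.5290 intr=74.2410 cont=72.9641 V=74.2410[EX]; j=1 S=56.9985 intr=55.7715 cont=54.4945 V=55.7715[EX]; j=2 S=84.3218 intr=28.4482 cont=30.4472 V=30.4472[hold]; j=3 S=124.7430 intr=0.0000 cont=10.0717 V=10.0717[hold]; j=4 S=184.5407 intr=0.0000 cont=1.3853 V=1.3853[hold]; j=5 S=273.0036 intr=0.0000 cont=0.0000 V=0.0000[hold]  S*(5)=56.9985
k=4: j=0 S=46.8625 intr=65.9075 cont=64.6305 V=65.9075[EX]; j=1 S=69.3269 intr=43.4431 cont=43.1153 V=43.4431[EX]; j=2 S=102.5600 intr=10.2100 cont=20.4276 V=20.4276[hold]; j=3 S=151.7240 intr=0.0000 cont=5.8331 V=5.8331[hold]; j=4 S=224.4556 intr=0.0000 cont=0.7118 V=0.7118[hold]  S*(4)=69.3269
k=3: j=0 S=56.9985 intr=55.7715 cont=54.4945 V=55.7715[EX]; j=1 S=84.3218 intr=28.4482 cont=32.0228 V=32.0228[hold]; j=2 S=124.7430 intr=0.0000 cont=13.2665 V=13.2665[hold]; j=3 S=184.5407 intr=0.0000 cont=3.3353 V=3.3353[hold]  S*(3)=56.9985
k=2: j=0 S=69.3269 intr=43.4431 cont=43.8635 V=43.8635[hold]; j=1 S=102.5600 intr=10.2100 cont=22.7542 V=22.7542[hold]; j=2 S=151.7240 intr=0.0000 cont=8.4007 V=8.4007[hold]  S*(2)=-
k=1: j=0 S=84.3218 intr=28.4482 cont=33.3436 V=33.3436[hold]; j=1 S=124.7430 intr=0.0000 cont=15.6811 V=15.6811[hold]  S*(1)=-
k=0: j=0 S=102.5600 intr=10.2100 cont=24.5794 V=24.5794[hold]  S*(0)=-

price = 24.5794
boundary = - - - 56.9985 69.3269 56.9985 69.3269 84.3218
tree:
24.5794
33.3436 15.6811
43.8635 22.7542 8.4007
55.7715 32.0228 13.2665 3.3353
65.9075 43.4431 20.4276 5.8331 0.7118
74.2410 55.7715 30.4472 10.0717 1.3853 0.0000
81.0926 65.9075 43.4431 17.1093 2.6959 0.0000 0.0000
86.7258 74.2410 55.7715 28.4482 5.2464 0.0000 0.0000 0.0000
91.3572 81.0926 65.9075 43.4431 10.2100 0.0000 0.0000 0.0000 0.0000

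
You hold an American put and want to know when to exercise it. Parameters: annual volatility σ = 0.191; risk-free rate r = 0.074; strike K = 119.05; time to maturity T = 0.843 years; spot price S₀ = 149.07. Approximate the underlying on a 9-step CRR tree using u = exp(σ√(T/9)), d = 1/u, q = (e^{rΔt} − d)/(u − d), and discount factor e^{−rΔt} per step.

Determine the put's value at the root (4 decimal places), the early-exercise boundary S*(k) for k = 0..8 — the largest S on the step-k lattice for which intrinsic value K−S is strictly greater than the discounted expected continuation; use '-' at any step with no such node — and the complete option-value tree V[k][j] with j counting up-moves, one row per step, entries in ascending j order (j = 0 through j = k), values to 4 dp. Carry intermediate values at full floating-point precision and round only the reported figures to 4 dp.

price = 0.5327
boundary = - - - - - - 104.9708 99.0106 104.9708
tree:
0.5327
0.9780 0.1676
1.7628 0.3349 0.0299
3.1077 0.6618 0.0662 0.0000
5.3326 1.2888 0.1464 0.0000 0.0000
8.8487 2.4635 0.3239 0.0000 0.0000 0.0000
14.0792 4.5923 0.7166 0.0000 0.0000 0.0000 0.0000
20.0394 8.2618 1.5855 0.0000 0.0000 0.0000 0.0000 0.0000
25.6612 14.0792 3.5076 0.0000 0.0000 0.0000 0.0000 0.0000 0.0000
30.9638 20.0394 7.7601 0.0000 0.0000 0.0000 0.0000 0.0000 0.0000 0.0000

Δt=0.09367  u=1.06020  d=0.94322  q=0.54485  discount=0.99309
step 9 (expiry): payoffs max(K−S,0) = 30.9638 20.0394 7.7601 0.0000 0.0000 0.0000 0.0000 0.0000 0.0000 0.0000
step 8: (k=8,j=0): S=93.3888, (K−S)⁺=25.6612, hold=24.8389 ⇒ V=25.6612 exercise | (k=8,j=1): S=104.9708, (K−S)⁺=14.0792, hold=13.2568 ⇒ V=14.0792 exercise | (k=8,j=2): S=117.9893, (K−S)⁺=1.0607, hold=3.5076 ⇒ V=3.5076 continue | (k=8,j=3): S=132.6222, (K−S)⁺=0.0000, hold=0.0000 ⇒ V=0.0000 continue | (k=8,j=4): S=149.0700, (K−S)⁺=0.0000, hold=0.0000 ⇒ V=0.0000 continue | (k=8,j=5): S=167.5576, (K−S)⁺=0.0000, hold=0.0000 ⇒ V=0.0000 continue | (k=8,j=6): S=188.3380, (K−S)⁺=0.0000, hold=0.0000 ⇒ V=0.0000 continue | (k=8,j=7): S=211.6956, (K−S)⁺=0.0000, hold=0.0000 ⇒ V=0.0000 continue | (k=8,j=8): S=237.9500, (K−S)⁺=0.0000, hold=0.0000 ⇒ V=0.0000 continue  boundary S*=104.9708
step 7: (k=7,j=0): S=99.0106, (K−S)⁺=20.0394, hold=19.2171 ⇒ V=20.0394 exercise | (k=7,j=1): S=111.2899, (K−S)⁺=7.7601, hold=8.2618 ⇒ V=8.2618 continue | (k=7,j=2): S=125.0920, (K−S)⁺=0.0000, hold=1.5855 ⇒ V=1.5855 continue | (k=7,j=3): S=140.6058, (K−S)⁺=0.0000, hold=0.0000 ⇒ V=0.0000 continue | (k=7,j=4): S=158.0437, (K−S)⁺=0.0000, hold=0.0000 ⇒ V=0.0000 continue | (k=7,j=5): S=177.6442, (K−S)⁺=0.0000, hold=0.0000 ⇒ V=0.0000 continue | (k=7,j=6): S=199.6756, (K−S)⁺=0.0000, hold=0.0000 ⇒ V=0.0000 continue | (k=7,j=7): S=224.4392, (K−S)⁺=0.0000, hold=0.0000 ⇒ V=0.0000 continue  boundary S*=99.0106
step 6: (k=6,j=0): S=104.9708, (K−S)⁺=14.0792, hold=13.5283 ⇒ V=14.0792 exercise | (k=6,j=1): S=117.9893, (K−S)⁺=1.0607, hold=4.5923 ⇒ V=4.5923 continue | (k=6,j=2): S=132.6222, (K−S)⁺=0.0000, hold=0.7166 ⇒ V=0.7166 continue | (k=6,j=3): S=149.0700, (K−S)⁺=0.0000, hold=0.0000 ⇒ V=0.0000 continue | (k=6,j=4): S=167.5576, (K−S)⁺=0.0000, hold=0.0000 ⇒ V=0.0000 continue | (k=6,j=5): S=188.3380, (K−S)⁺=0.0000, hold=0.0000 ⇒ V=0.0000 continue | (k=6,j=6): S=211.6956, (K−S)⁺=0.0000, hold=0.0000 ⇒ V=0.0000 continue  boundary S*=104.9708
step 5: (k=5,j=0): S=111.2899, (K−S)⁺=7.7601, hold=8.8487 ⇒ V=8.8487 continue | (k=5,j=1): S=125.0920, (K−S)⁺=0.0000, hold=2.4635 ⇒ V=2.4635 continue | (k=5,j=2): S=140.6058, (K−S)⁺=0.0000, hold=0.3239 ⇒ V=0.3239 continue | (k=5,j=3): S=158.0437, (K−S)⁺=0.0000, hold=0.0000 ⇒ V=0.0000 continue | (k=5,j=4): S=177.6442, (K−S)⁺=0.0000, hold=0.0000 ⇒ V=0.0000 continue | (k=5,j=5): S=199.6756, (K−S)⁺=0.0000, hold=0.0000 ⇒ V=0.0000 continue  boundary S*=-
step 4: (k=4,j=0): S=117.9893, (K−S)⁺=1.0607, hold=5.3326 ⇒ V=5.3326 continue | (k=4,j=1): S=132.6222, (K−S)⁺=0.0000, hold=1.2888 ⇒ V=1.2888 continue | (k=4,j=2): S=149.0700, (K−S)⁺=0.0000, hold=0.1464 ⇒ V=0.1464 continue | (k=4,j=3): S=167.5576, (K−S)⁺=0.0000, hold=0.0000 ⇒ V=0.0000 continue | (k=4,j=4): S=188.3380, (K−S)⁺=0.0000, hold=0.0000 ⇒ V=0.0000 continue  boundary S*=-
step 3: (k=3,j=0): S=125.0920, (K−S)⁺=0.0000, hold=3.1077 ⇒ V=3.1077 continue | (k=3,j=1): S=140.6058, (K−S)⁺=0.0000, hold=0.6618 ⇒ V=0.6618 continue | (k=3,j=2): S=158.0437, (K−S)⁺=0.0000, hold=0.0662 ⇒ V=0.0662 continue | (k=3,j=3): S=177.6442, (K−S)⁺=0.0000, hold=0.0000 ⇒ V=0.0000 continue  boundary S*=-
step 2: (k=2,j=0): S=132.6222, (K−S)⁺=0.0000, hold=1.7628 ⇒ V=1.7628 continue | (k=2,j=1): S=149.0700, (K−S)⁺=0.0000, hold=0.3349 ⇒ V=0.3349 continue | (k=2,j=2): S=167.5576, (K−S)⁺=0.0000, hold=0.0299 ⇒ V=0.0299 continue  boundary S*=-
step 1: (k=1,j=0): S=140.6058, (K−S)⁺=0.0000, hold=0.9780 ⇒ V=0.9780 continue | (k=1,j=1): S=158.0437, (K−S)⁺=0.0000, hold=0.1676 ⇒ V=0.1676 continue  boundary S*=-
step 0: (k=0,j=0): S=149.0700, (K−S)⁺=0.0000, hold=0.5327 ⇒ V=0.5327 continue  boundary S*=-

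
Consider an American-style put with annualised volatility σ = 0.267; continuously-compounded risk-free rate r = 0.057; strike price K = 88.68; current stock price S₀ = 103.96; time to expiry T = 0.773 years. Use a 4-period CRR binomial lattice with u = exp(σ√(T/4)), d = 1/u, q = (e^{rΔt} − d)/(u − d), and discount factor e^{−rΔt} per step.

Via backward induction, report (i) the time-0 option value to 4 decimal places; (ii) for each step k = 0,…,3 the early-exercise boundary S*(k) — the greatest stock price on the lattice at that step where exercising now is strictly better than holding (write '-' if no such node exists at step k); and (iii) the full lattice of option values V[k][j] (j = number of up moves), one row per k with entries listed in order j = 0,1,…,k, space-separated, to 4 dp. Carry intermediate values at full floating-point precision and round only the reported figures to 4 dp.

price = 2.7687
boundary = - - - 73.1041
tree:
2.7687
5.0510 0.7021
9.0096 1.4722 0.0000
15.5759 3.0866 0.0000 0.0000
23.6719 6.4715 0.0000 0.0000 0.0000

Δt=0.19325  u=1.12454  d=0.88925  q=0.51777  discount=0.98905
step 4 (expiry): payoffs max(K−S,0) = 23.6719 6.4715 0.0000 0.0000 0.0000
step 3: (k=3,j=0): S=73.1041, (K−S)⁺=15.5759, hold=14.6044 ⇒ V=15.5759 exercise | (k=3,j=1): S=92.4467, (K−S)⁺=0.0000, hold=3.0866 ⇒ V=3.0866 continue | (k=3,j=2): S=116.9071, (K−S)⁺=0.0000, hold=0.0000 ⇒ V=0.0000 continue | (k=3,j=3): S=147.8395, (K−S)⁺=0.0000, hold=0.0000 ⇒ V=0.0000 continue  boundary S*=73.1041
step 2: (k=2,j=0): S=82.2085, (K−S)⁺=6.4715, hold=9.0096 ⇒ V=9.0096 continue | (k=2,j=1): S=103.9600, (K−S)⁺=0.0000, hold=1.4722 ⇒ V=1.4722 continue | (k=2,j=2): S=131.4667, (K−S)⁺=0.0000, hold=0.0000 ⇒ V=0.0000 continue  boundary S*=-
step 1: (k=1,j=0): S=92.4467, (K−S)⁺=0.0000, hold=5.0510 ⇒ V=5.0510 continue | (k=1,j=1): S=116.9071, (K−S)⁺=0.0000, hold=0.7021 ⇒ V=0.7021 continue  boundary S*=-
step 0: (k=0,j=0): S=103.9600, (K−S)⁺=0.0000, hold=2.7687 ⇒ V=2.7687 continue  boundary S*=-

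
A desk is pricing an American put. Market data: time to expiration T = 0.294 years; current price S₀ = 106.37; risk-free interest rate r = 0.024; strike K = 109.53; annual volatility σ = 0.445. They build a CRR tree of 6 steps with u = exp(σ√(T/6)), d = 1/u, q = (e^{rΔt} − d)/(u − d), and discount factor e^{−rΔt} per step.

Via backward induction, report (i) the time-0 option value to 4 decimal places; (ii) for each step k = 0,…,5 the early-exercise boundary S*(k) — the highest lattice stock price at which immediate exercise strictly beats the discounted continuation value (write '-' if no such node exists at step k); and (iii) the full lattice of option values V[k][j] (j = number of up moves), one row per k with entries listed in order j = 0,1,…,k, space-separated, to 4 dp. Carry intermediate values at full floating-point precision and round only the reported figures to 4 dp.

params: Δt=0.04900 u=1.10352 d=0.90619 q=0.48136 e^(-rΔt)=0.99882
t_6 payoffs: 50.6269 37.8004 22.1808 3.1600 0.0000 0.0000 0.0000
t_5: node(5,0) S=65.0008 payoff=44.5292 vs cont=44.4005 → 44.5292 [stop]  node(5,1) S=79.1551 payoff=30.3749 vs cont=30.2462 → 30.3749 [stop]  node(5,2) S=96.3916 payoff=13.1384 vs cont=13.0097 → 13.1384 [stop]  node(5,3) S=117.3814 payoff=0.0000 vs cont=1.6370 → 1.6370 [wait]  node(5,4) S=142.9419 payoff=0.0000 vs cont=0.0000 → 0.0000 [wait]  node(5,5) S=174.0684 payoff=0.0000 vs cont=0.0000 → 0.0000 [wait]  ⇒ S*(5)=96.3916
t_4: node(4,0) S=71.7296 payoff=37.8004 vs cont=37.6716 → 37.8004 [stop]  node(4,1) S=87.3492 payoff=22.1808 vs cont=22.0521 → 22.1808 [stop]  node(4,2) S=106.3700 payoff=3.1600 vs cont=7.5932 → 7.5932 [wait]  node(4,3) S=129.5327 payoff=0.0000 vs cont=0.8480 → 0.8480 [wait]  node(4,4) S=157.7393 payoff=0.0000 vs cont=0.0000 → 0.0000 [wait]  ⇒ S*(4)=87.3492
t_3: node(3,0) S=79.1551 payoff=30.3749 vs cont=30.2462 → 30.3749 [stop]  node(3,1) S=96.3916 payoff=13.1384 vs cont=15.1412 → 15.1412 [wait]  node(3,2) S=117.3814 payoff=0.0000 vs cont=4.3413 → 4.3413 [wait]  node(3,3) S=142.9419 payoff=0.0000 vs cont=0.4393 → 0.4393 [wait]  ⇒ S*(3)=79.1551
t_2: node(2,0) S=87.3492 payoff=22.1808 vs cont=23.0150 → 23.0150 [wait]  node(2,1) S=106.3700 payoff=3.1600 vs cont=9.9309 → 9.9309 [wait]  node(2,2) S=129.5327 payoff=0.0000 vs cont=2.4601 → 2.4601 [wait]  ⇒ S*(2)=-
t_1: node(1,0) S=96.3916 payoff=13.1384 vs cont=16.6972 → 16.6972 [wait]  node(1,1) S=117.3814 payoff=0.0000 vs cont=6.3273 → 6.3273 [wait]  ⇒ S*(1)=-
t_0: node(0,0) S=106.3700 payoff=3.1600 vs cont=11.6918 → 11.6918 [wait]  ⇒ S*(0)=-

price = 11.6918
boundary = - - - 79.1551 87.3492 96.3916
tree:
11.6918
16.6972 6.3273
23.0150 9.9309 2.4601
30.3749 15.1412 4.3413 0.4393
37.8004 22.1808 7.5932 0.8480 0.0000
44.5292 30.3749 13.1384 1.6370 0.0000 0.0000
50.6269 37.8004 22.1808 3.1600 0.0000 0.0000 0.0000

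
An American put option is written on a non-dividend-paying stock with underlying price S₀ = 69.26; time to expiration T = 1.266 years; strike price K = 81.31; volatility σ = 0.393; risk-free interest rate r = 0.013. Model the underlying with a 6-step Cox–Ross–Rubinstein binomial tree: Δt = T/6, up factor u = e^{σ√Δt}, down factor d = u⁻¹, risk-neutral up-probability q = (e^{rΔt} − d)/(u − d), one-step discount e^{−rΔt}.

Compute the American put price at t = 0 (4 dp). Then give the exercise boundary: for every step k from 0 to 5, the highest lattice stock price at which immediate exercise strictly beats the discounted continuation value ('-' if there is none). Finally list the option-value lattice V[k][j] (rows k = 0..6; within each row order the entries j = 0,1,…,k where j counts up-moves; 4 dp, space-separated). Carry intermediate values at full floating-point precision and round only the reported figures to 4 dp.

price = 19.7925
boundary = - - - 40.2978 48.2705 57.8205
tree:
19.7925
26.2042 12.4605
33.4628 17.9261 6.1840
41.0122 24.8900 9.9412 1.8553
47.6681 33.0395 15.5689 3.4615 0.0000
53.2246 41.0122 23.4895 6.4584 0.0000 0.0000
57.8634 47.6681 33.0395 12.0500 0.0000 0.0000 0.0000

Δt=0.21100, u=1.19784, d=0.83483, q=0.46256, disc=e^(-rΔt)=0.99726
k=6 terminal: V=max(K-S,0) → 57.8634 47.6681 33.0395 12.0500 0.0000 0.0000 0.0000
k=5: j=0 S=28.0854 intr=53.2246 cont=53.0019 V=53.2246[EX]; j=1 S=40.2978 intr=41.0122 cont=40.7895 V=41.0122[EX]; j=2 S=57.8205 intr=23.4895 cont=23.2667 V=23.4895[EX]; j=3 S=82.9627 intr=0.0000 cont=6.4584 V=6.4584[hold]; j=4 S=119.0374 intr=0.0000 cont=0.0000 V=0.0000[hold]; j=5 S=170.7986 intr=0.0000 cont=0.0000 V=0.0000[hold]  S*(5)=57.8205
k=4: j=0 S=33.6419 intr=47.6681 cont=47.4453 V=47.6681[EX]; j=1 S=48.2705 intr=33.0395 cont=32.8168 V=33.0395[EX]; j=2 S=69.2600 intr=12.0500 cont=15.5689 V=15.5689[hold]; j=3 S=99.3764 intr=0.0000 cont=3.4615 V=3.4615[hold]; j=4 S=142.5883 intr=0.0000 cont=0.0000 V=0.0000[hold]  S*(4)=48.2705
k=3: j=0 S=40.2978 intr=41.0122 cont=40.7895 V=41.0122[EX]; j=1 S=57.8205 intr=23.4895 cont=24.8900 V=24.8900[hold]; j=2 S=82.9627 intr=0.0000 cont=9.9412 V=9.9412[hold]; j=3 S=119.0374 intr=0.0000 cont=1.8553 V=1.8553[hold]  S*(3)=40.2978
k=2: j=0 S=48.2705 intr=33.0395 cont=33.4628 V=33.4628[hold]; j=1 S=69.2600 intr=12.0500 cont=17.9261 V=17.9261[hold]; j=2 S=99.3764 intr=0.0000 cont=6.1840 V=6.1840[hold]  S*(2)=-
k=1: j=0 S=57.8205 intr=23.4895 cont=26.2042 V=26.2042[hold]; j=1 S=82.9627 intr=0.0000 cont=12.4605 V=12.4605[hold]  S*(1)=-
k=0: j=0 S=69.2600 intr=12.0500 cont=19.7925 V=19.7925[hold]  S*(0)=-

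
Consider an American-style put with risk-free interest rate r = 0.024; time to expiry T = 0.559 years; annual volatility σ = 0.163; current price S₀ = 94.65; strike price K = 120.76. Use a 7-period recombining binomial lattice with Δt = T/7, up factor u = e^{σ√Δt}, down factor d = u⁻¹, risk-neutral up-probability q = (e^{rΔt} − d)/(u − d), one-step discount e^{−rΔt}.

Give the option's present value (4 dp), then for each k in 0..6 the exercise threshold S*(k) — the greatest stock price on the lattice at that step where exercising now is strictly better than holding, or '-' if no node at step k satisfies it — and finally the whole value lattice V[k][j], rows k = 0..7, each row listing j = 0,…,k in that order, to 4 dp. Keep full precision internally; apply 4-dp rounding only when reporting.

Δt=0.07986  u=1.04714  d=0.95498  q=0.50930  discount=0.99809
step 7 (expiry): payoffs max(K−S,0) = 52.1972 45.5808 38.3259 30.3709 21.6482 12.0838 1.5965 0.0000
step 6: (k=6,j=0): S=71.7949, (K−S)⁺=48.9651, hold=48.7339 ⇒ V=48.9651 exercise | (k=6,j=1): S=78.7231, (K−S)⁺=42.0369, hold=41.8056 ⇒ V=42.0369 exercise | (k=6,j=2): S=86.3200, (K−S)⁺=34.4400, hold=34.2088 ⇒ V=34.4400 exercise | (k=6,j=3): S=94.6500, (K−S)⁺=26.1100, hold=25.8788 ⇒ V=26.1100 exercise | (k=6,j=4): S=103.7838, (K−S)⁺=16.9762, hold=16.7449 ⇒ V=16.9762 exercise | (k=6,j=5): S=113.7991, (K−S)⁺=6.9609, hold=6.7297 ⇒ V=6.9609 exercise | (k=6,j=6): S=124.7808, (K−S)⁺=0.0000, hold=0.7819 ⇒ V=0.7819 continue  boundary S*=113.7991
step 5: (k=5,j=0): S=75.1792, (K−S)⁺=45.5808, hold=45.3495 ⇒ V=45.5808 exercise | (k=5,j=1): S=82.4341, (K−S)⁺=38.3259, hold=38.0947 ⇒ V=38.3259 exercise | (k=5,j=2): S=90.3891, (K−S)⁺=30.3709, hold=30.1397 ⇒ V=30.3709 exercise | (k=5,j=3): S=99.1118, (K−S)⁺=21.6482, hold=21.4170 ⇒ V=21.6482 exercise | (k=5,j=4): S=108.6762, (K−S)⁺=12.0838, hold=11.8526 ⇒ V=12.0838 exercise | (k=5,j=5): S=119.1635, (K−S)⁺=1.5965, hold=3.8066 ⇒ V=3.8066 continue  boundary S*=108.6762
step 4: (k=4,j=0): S=78.7231, (K−S)⁺=42.0369, hold=41.8056 ⇒ V=42.0369 exercise | (k=4,j=1): S=86.3200, (K−S)⁺=34.4400, hold=34.2088 ⇒ V=34.4400 exercise | (k=4,j=2): S=94.6500, (K−S)⁺=26.1100, hold=25.8788 ⇒ V=26.1100 exercise | (k=4,j=3): S=103.7838, (K−S)⁺=16.9762, hold=16.7449 ⇒ V=16.9762 exercise | (k=4,j=4): S=113.7991, (K−S)⁺=6.9609, hold=7.8532 ⇒ V=7.8532 continue  boundary S*=103.7838
step 3: (k=3,j=0): S=82.4341, (K−S)⁺=38.3259, hold=38.0947 ⇒ V=38.3259 exercise | (k=3,j=1): S=90.3891, (K−S)⁺=30.3709, hold=30.1397 ⇒ V=30.3709 exercise | (k=3,j=2): S=99.1118, (K−S)⁺=21.6482, hold=21.4170 ⇒ V=21.6482 exercise | (k=3,j=3): S=108.6762, (K−S)⁺=12.0838, hold=12.3062 ⇒ V=12.3062 continue  boundary S*=99.1118
step 2: (k=2,j=0): S=86.3200, (K−S)⁺=34.4400, hold=34.2088 ⇒ V=34.4400 exercise | (k=2,j=1): S=94.6500, (K−S)⁺=26.1100, hold=25.8788 ⇒ V=26.1100 exercise | (k=2,j=2): S=103.7838, (K−S)⁺=16.9762, hold=16.8580 ⇒ V=16.9762 exercise  boundary S*=103.7838
step 1: (k=1,j=0): S=90.3891, (K−S)⁺=30.3709, hold=30.1397 ⇒ V=30.3709 exercise | (k=1,j=1): S=99.1118, (K−S)⁺=21.6482, hold=21.4170 ⇒ V=21.6482 exercise  boundary S*=99.1118
step 0: (k=0,j=0): S=94.6500, (K−S)⁺=26.1100, hold=25.8788 ⇒ V=26.1100 exercise  boundary S*=94.6500

price = 26.1100
boundary = 94.6500 99.1118 103.7838 99.1118 103.7838 108.6762 113.7991
tree:
26.1100
30.3709 21.6482
34.4400 26.1100 16.9762
38.3259 30.3709 21.6482 12.3062
42.0369 34.4400 26.1100 16.9762 7.8532
45.5808 38.3259 30.3709 21.6482 12.0838 3.8066
48.9651 42.0369 34.4400 26.1100 16.9762 6.9609 0.7819
52.1972 45.5808 38.3259 30.3709 21.6482 12.0838 1.5965 0.0000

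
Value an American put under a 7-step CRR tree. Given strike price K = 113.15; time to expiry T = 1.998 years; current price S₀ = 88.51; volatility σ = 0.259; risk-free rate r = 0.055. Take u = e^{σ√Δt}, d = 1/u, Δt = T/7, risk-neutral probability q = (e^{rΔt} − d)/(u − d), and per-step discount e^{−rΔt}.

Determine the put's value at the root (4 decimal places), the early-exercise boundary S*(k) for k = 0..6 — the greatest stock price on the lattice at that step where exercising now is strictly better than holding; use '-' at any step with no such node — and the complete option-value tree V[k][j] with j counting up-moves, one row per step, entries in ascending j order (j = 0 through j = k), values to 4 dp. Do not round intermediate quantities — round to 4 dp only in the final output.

price = 25.5724
boundary = - 77.0723 67.1126 77.0723 88.5100 77.0723 88.5100
tree:
25.5724
36.0777 16.7444
46.0374 25.0503 9.6596
54.7101 36.0777 15.7293 4.4042
62.2620 46.0374 24.6400 8.0609 1.1953
68.8380 54.7101 36.0777 14.3652 2.5426 0.0000
74.5643 62.2620 46.0374 24.6400 5.4085 0.0000 0.0000
79.5505 68.8380 54.7101 36.0777 11.5049 0.0000 0.0000 0.0000

Δt=0.28543, u=1.14840, d=0.87077, q=0.52245, disc=e^(-rΔt)=0.98442
k=7 terminal: V=max(K-S,0) → 79.5505 68.8380 54.7101 36.0777 11.5049 0.0000 0.0000 0.0000
k=6: j=0 S=38.5857 intr=74.5643 cont=72.8018 V=74.5643[EX]; j=1 S=50.8880 intr=62.2620 cont=60.4996 V=62.2620[EX]; j=2 S=67.1126 intr=46.0374 cont=44.2750 V=46.0374[EX]; j=3 S=88.5100 intr=24.6400 cont=22.8776 V=24.6400[EX]; j=4 S=116.7295 intr=0.0000 cont=5.4085 V=5.4085[hold]; j=5 S=153.9463 intr=0.0000 cont=0.0000 V=0.0000[hold]; j=6 S=203.0288 intr=0.0000 cont=0.0000 V=0.0000[hold]  S*(6)=88.5100
k=5: j=0 S=44.3120 intr=68.8380 cont=67.0756 V=68.8380[EX]; j=1 S=58.4399 intr=54.7101 cont=52.9477 V=54.7101[EX]; j=2 S=77.0723 intr=36.0777 cont=34.3153 V=36.0777[EX]; j=3 S=101.6451 intr=11.5049 cont=14.3652 V=14.3652[hold]; j=4 S=134.0525 intr=0.0000 cont=2.5426 V=2.5426[hold]; j=5 S=176.7924 intr=0.0000 cont=0.0000 V=0.0000[hold]  S*(5)=77.0723
k=4: j=0 S=50.8880 intr=62.2620 cont=60.4996 V=62.2620[EX]; j=1 S=67.1126 intr=46.0374 cont=44.2750 V=46.0374[EX]; j=2 S=88.5100 intr=24.6400 cont=24.3487 V=24.6400[EX]; j=3 S=116.7295 intr=0.0000 cont=8.0609 V=8.0609[hold]; j=4 S=153.9463 intr=0.0000 cont=1.1953 V=1.1953[hold]  S*(4)=88.5100
k=3: j=0 S=58.4399 intr=54.7101 cont=52.9477 V=54.7101[EX]; j=1 S=77.0723 intr=36.0777 cont=34.3153 V=36.0777[EX]; j=2 S=101.6451 intr=11.5049 cont=15.7293 V=15.7293[hold]; j=3 S=134.0525 intr=0.0000 cont=4.4042 V=4.4042[hold]  S*(3)=77.0723
k=2: j=0 S=67.1126 intr=46.0374 cont=44.2750 V=46.0374[EX]; j=1 S=88.5100 intr=24.6400 cont=25.0503 V=25.0503[hold]; j=2 S=116.7295 intr=0.0000 cont=9.6596 V=9.6596[hold]  S*(2)=67.1126
k=1: j=0 S=77.0723 intr=36.0777 cont=34.5263 V=36.0777[EX]; j=1 S=101.6451 intr=11.5049 cont=16.7444 V=16.7444[hold]  S*(1)=77.0723
k=0: j=0 S=88.5100 intr=24.6400 cont=25.5724 V=25.5724[hold]  S*(0)=-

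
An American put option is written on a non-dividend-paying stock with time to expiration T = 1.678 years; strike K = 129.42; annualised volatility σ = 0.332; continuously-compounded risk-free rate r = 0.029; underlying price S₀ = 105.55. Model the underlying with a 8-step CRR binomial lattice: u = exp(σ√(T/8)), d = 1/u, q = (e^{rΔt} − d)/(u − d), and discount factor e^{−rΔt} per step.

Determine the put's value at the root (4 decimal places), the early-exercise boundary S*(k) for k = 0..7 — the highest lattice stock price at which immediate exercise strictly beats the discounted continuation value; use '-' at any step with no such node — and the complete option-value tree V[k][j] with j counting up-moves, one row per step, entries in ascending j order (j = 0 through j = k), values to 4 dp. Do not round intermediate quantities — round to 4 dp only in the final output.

params: Δt=0.20975 u=1.16422 d=0.85894 q=0.48205 e^(-rΔt)=0.99394
t_8 payoffs: 98.1463 87.0314 71.9662 51.5467 23.8700 0.0000 0.0000 0.0000 0.0000
t_7: node(7,0) S=36.4094 payoff=93.0106 vs cont=92.2257 → 93.0106 [stop]  node(7,1) S=49.3496 payoff=80.0704 vs cont=79.2855 → 80.0704 [stop]  node(7,2) S=66.8888 payoff=62.5312 vs cont=61.7463 → 62.5312 [stop]  node(7,3) S=90.6616 payoff=38.7584 vs cont=37.9736 → 38.7584 [stop]  node(7,4) S=122.8834 payoff=6.5366 vs cont=12.2886 → 12.2886 [wait]  node(7,5) S=166.5570 payoff=0.0000 vs cont=0.0000 → 0.0000 [wait]  node(7,6) S=225.7525 payoff=0.0000 vs cont=0.0000 → 0.0000 [wait]  node(7,7) S=305.9866 payoff=0.0000 vs cont=0.0000 → 0.0000 [wait]  ⇒ S*(7)=90.6616
t_6: node(6,0) S=42.3886 payoff=87.0314 vs cont=86.2466 → 87.0314 [stop]  node(6,1) S=57.4538 payoff=71.9662 vs cont=71.1814 → 71.9662 [stop]  node(6,2) S=77.8733 payoff=51.5467 vs cont=50.7619 → 51.5467 [stop]  node(6,3) S=105.5500 payoff=23.8700 vs cont=25.8410 → 25.8410 [wait]  node(6,4) S=143.0632 payoff=0.0000 vs cont=6.3263 → 6.3263 [wait]  node(6,5) S=193.9089 payoff=0.0000 vs cont=0.0000 → 0.0000 [wait]  node(6,6) S=262.8255 payoff=0.0000 vs cont=0.0000 → 0.0000 [wait]  ⇒ S*(6)=77.8733
t_5: node(5,0) S=49.3496 payoff=80.0704 vs cont=79.2855 → 80.0704 [stop]  node(5,1) S=66.8888 payoff=62.5312 vs cont=61.7463 → 62.5312 [stop]  node(5,2) S=90.6616 payoff=38.7584 vs cont=38.9179 → 38.9179 [wait]  node(5,3) S=122.8834 payoff=6.5366 vs cont=16.3344 → 16.3344 [wait]  node(5,4) S=166.5570 payoff=0.0000 vs cont=3.2569 → 3.2569 [wait]  node(5,5) S=225.7525 payoff=0.0000 vs cont=0.0000 → 0.0000 [wait]  ⇒ S*(5)=66.8888
t_4: node(4,0) S=57.4538 payoff=71.9662 vs cont=71.1814 → 71.9662 [stop]  node(4,1) S=77.8733 payoff=51.5467 vs cont=50.8383 → 51.5467 [stop]  node(4,2) S=105.5500 payoff=23.8700 vs cont=27.8616 → 27.8616 [wait]  node(4,3) S=143.0632 payoff=0.0000 vs cont=9.9696 → 9.9696 [wait]  node(4,4) S=193.9089 payoff=0.0000 vs cont=1.6767 → 1.6767 [wait]  ⇒ S*(4)=77.8733
t_3: node(3,0) S=66.8888 payoff=62.5312 vs cont=61.7463 → 62.5312 [stop]  node(3,1) S=90.6616 payoff=38.7584 vs cont=39.8860 → 39.8860 [wait]  node(3,2) S=122.8834 payoff=6.5366 vs cont=19.1202 → 19.1202 [wait]  node(3,3) S=166.5570 payoff=0.0000 vs cont=5.9358 → 5.9358 [wait]  ⇒ S*(3)=66.8888
t_2: node(2,0) S=77.8733 payoff=51.5467 vs cont=51.3022 → 51.5467 [stop]  node(2,1) S=105.5500 payoff=23.8700 vs cont=29.6947 → 29.6947 [wait]  node(2,2) S=143.0632 payoff=0.0000 vs cont=12.6873 → 12.6873 [wait]  ⇒ S*(2)=77.8733
t_1: node(1,0) S=90.6616 payoff=38.7584 vs cont=40.7643 → 40.7643 [wait]  node(1,1) S=122.8834 payoff=6.5366 vs cont=21.3660 → 21.3660 [wait]  ⇒ S*(1)=-
t_0: node(0,0) S=105.5500 payoff=23.8700 vs cont=31.2229 → 31.2229 [wait]  ⇒ S*(0)=-

price = 31.2229
boundary = - - 77.8733 66.8888 77.8733 66.8888 77.8733 90.6616
tree:
31.2229
40.7643 21.3660
51.5467 29.6947 12.6873
62.5312 39.8860 19.1202 5.9358
71.9662 51.5467 27.8616 9.9696 1.6767
80.0704 62.5312 38.9179 16.3344 3.2569 0.0000
87.0314 71.9662 51.5467 25.8410 6.3263 0.0000 0.0000
93.0106 80.0704 62.5312 38.7584 12.2886 0.0000 0.0000 0.0000
98.1463 87.0314 71.9662 51.5467 23.8700 0.0000 0.0000 0.0000 0.0000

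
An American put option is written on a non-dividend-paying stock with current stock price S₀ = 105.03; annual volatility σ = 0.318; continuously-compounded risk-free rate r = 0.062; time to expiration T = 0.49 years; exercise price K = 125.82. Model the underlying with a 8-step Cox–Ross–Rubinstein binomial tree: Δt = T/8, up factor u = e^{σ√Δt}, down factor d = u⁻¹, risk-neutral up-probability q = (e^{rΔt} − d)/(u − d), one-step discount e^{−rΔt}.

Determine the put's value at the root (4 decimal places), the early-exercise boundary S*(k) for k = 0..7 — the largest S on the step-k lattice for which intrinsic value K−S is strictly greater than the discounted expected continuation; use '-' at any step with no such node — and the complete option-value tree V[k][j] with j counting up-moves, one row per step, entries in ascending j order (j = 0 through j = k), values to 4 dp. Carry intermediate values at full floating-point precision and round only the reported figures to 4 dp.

Δt=0.06125  u=1.08188  d=0.92432  q=0.50448  discount=0.99621
step 8 (expiry): payoffs max(K−S,0) = 69.8599 60.3207 49.1552 36.0865 20.7900 2.8860 0.0000 0.0000 0.0000
step 7: (k=7,j=0): S=60.5421, (K−S)⁺=65.2779, hold=64.8010 ⇒ V=65.2779 exercise | (k=7,j=1): S=70.8625, (K−S)⁺=54.9575, hold=54.4806 ⇒ V=54.9575 exercise | (k=7,j=2): S=82.9421, (K−S)⁺=42.8779, hold=42.4010 ⇒ V=42.8779 exercise | (k=7,j=3): S=97.0809, (K−S)⁺=28.7391, hold=28.2622 ⇒ V=28.7391 exercise | (k=7,j=4): S=113.6299, (K−S)⁺=12.1901, hold=11.7132 ⇒ V=12.1901 exercise | (k=7,j=5): S=133.0000, (K−S)⁺=0.0000, hold=1.4246 ⇒ V=1.4246 continue | (k=7,j=6): S=155.6720, (K−S)⁺=0.0000, hold=0.0000 ⇒ V=0.0000 continue | (k=7,j=7): S=182.2087, (K−S)⁺=0.0000, hold=0.0000 ⇒ V=0.0000 continue  boundary S*=113.6299
step 6: (k=6,j=0): S=65.4993, (K−S)⁺=60.3207, hold=59.8438 ⇒ V=60.3207 exercise | (k=6,j=1): S=76.6648, (K−S)⁺=49.1552, hold=48.6783 ⇒ V=49.1552 exercise | (k=6,j=2): S=89.7335, (K−S)⁺=36.0865, hold=35.6096 ⇒ V=36.0865 exercise | (k=6,j=3): S=105.0300, (K−S)⁺=20.7900, hold=20.3131 ⇒ V=20.7900 exercise | (k=6,j=4): S=122.9340, (K−S)⁺=2.8860, hold=6.7335 ⇒ V=6.7335 continue | (k=6,j=5): S=143.8901, (K−S)⁺=0.0000, hold=0.7033 ⇒ V=0.7033 continue | (k=6,j=6): S=168.4185, (K−S)⁺=0.0000, hold=0.0000 ⇒ V=0.0000 continue  boundary S*=105.0300
step 5: (k=5,j=0): S=70.8625, (K−S)⁺=54.9575, hold=54.4806 ⇒ V=54.9575 exercise | (k=5,j=1): S=82.9421, (K−S)⁺=42.8779, hold=42.4010 ⇒ V=42.8779 exercise | (k=5,j=2): S=97.0809, (K−S)⁺=28.7391, hold=28.2622 ⇒ V=28.7391 exercise | (k=5,j=3): S=113.6299, (K−S)⁺=12.1901, hold=13.6468 ⇒ V=13.6468 continue | (k=5,j=4): S=133.0000, (K−S)⁺=0.0000, hold=3.6773 ⇒ V=3.6773 continue | (k=5,j=5): S=155.6720, (K−S)⁺=0.0000, hold=0.3472 ⇒ V=0.3472 continue  boundary S*=97.0809
step 4: (k=4,j=0): S=76.6648, (K−S)⁺=49.1552, hold=48.6783 ⇒ V=49.1552 exercise | (k=4,j=1): S=89.7335, (K−S)⁺=36.0865, hold=35.6096 ⇒ V=36.0865 exercise | (k=4,j=2): S=105.0300, (K−S)⁺=20.7900, hold=21.0452 ⇒ V=21.0452 continue | (k=4,j=3): S=122.9340, (K−S)⁺=2.8860, hold=8.5847 ⇒ V=8.5847 continue | (k=4,j=4): S=143.8901, (K−S)⁺=0.0000, hold=1.9898 ⇒ V=1.9898 continue  boundary S*=89.7335
step 3: (k=3,j=0): S=82.9421, (K−S)⁺=42.8779, hold=42.4010 ⇒ V=42.8779 exercise | (k=3,j=1): S=97.0809, (K−S)⁺=28.7391, hold=28.3904 ⇒ V=28.7391 exercise | (k=3,j=2): S=113.6299, (K−S)⁺=12.1901, hold=14.7032 ⇒ V=14.7032 continue | (k=3,j=3): S=133.0000, (K−S)⁺=0.0000, hold=5.2378 ⇒ V=5.2378 continue  boundary S*=97.0809
step 2: (k=2,j=0): S=89.7335, (K−S)⁺=36.0865, hold=35.6096 ⇒ V=36.0865 exercise | (k=2,j=1): S=105.0300, (K−S)⁺=20.7900, hold=21.5761 ⇒ V=21.5761 continue | (k=2,j=2): S=122.9340, (K−S)⁺=2.8860, hold=9.8904 ⇒ V=9.8904 continue  boundary S*=89.7335
step 1: (k=1,j=0): S=97.0809, (K−S)⁺=28.7391, hold=28.6573 ⇒ V=28.7391 exercise | (k=1,j=1): S=113.6299, (K−S)⁺=12.1901, hold=15.6215 ⇒ V=15.6215 continue  boundary S*=97.0809
step 0: (k=0,j=0): S=105.0300, (K−S)⁺=20.7900, hold=22.0376 ⇒ V=22.0376 continue  boundary S*=-

price = 22.0376
boundary = - 97.0809 89.7335 97.0809 89.7335 97.0809 105.0300 113.6299
tree:
22.0376
28.7391 15.6215
36.0865 21.5761 9.8904
42.8779 28.7391 14.7032 5.2378
49.1552 36.0865 21.0452 8.5847 1.9898
54.9575 42.8779 28.7391 13.6468 3.6773 0.3472
60.3207 49.1552 36.0865 20.7900 6.7335 0.7033 0.0000
65.2779 54.9575 42.8779 28.7391 12.1901 1.4246 0.0000 0.0000
69.8599 60.3207 49.1552 36.0865 20.7900 2.8860 0.0000 0.0000 0.0000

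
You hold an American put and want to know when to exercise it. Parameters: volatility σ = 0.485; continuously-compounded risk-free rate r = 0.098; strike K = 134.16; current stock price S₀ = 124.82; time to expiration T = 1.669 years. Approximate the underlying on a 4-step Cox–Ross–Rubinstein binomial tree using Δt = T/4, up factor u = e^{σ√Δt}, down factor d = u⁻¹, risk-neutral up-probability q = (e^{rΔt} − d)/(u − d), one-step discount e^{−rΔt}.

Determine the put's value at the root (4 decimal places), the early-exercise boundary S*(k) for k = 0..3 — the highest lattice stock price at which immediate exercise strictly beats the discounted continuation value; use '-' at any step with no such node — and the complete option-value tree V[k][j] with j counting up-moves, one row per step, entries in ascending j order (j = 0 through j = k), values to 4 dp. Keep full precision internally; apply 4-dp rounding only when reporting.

price = 27.5031
boundary = - - 66.7065 91.2486
tree:
27.5031
44.0489 12.4861
67.4535 23.2470 2.2575
85.3948 42.9114 4.5918 0.0000
98.5106 67.4535 9.3400 0.0000 0.0000

Δt=0.41725  u=1.36791  d=0.73104  q=0.48785  discount=0.95993
step 4 (expiry): payoffs max(K−S,0) = 98.5106 67.4535 9.3400 0.0000 0.0000
step 3: (k=3,j=0): S=48.7652, (K−S)⁺=85.3948, hold=80.0196 ⇒ V=85.3948 exercise | (k=3,j=1): S=91.2486, (K−S)⁺=42.9114, hold=37.5362 ⇒ V=42.9114 exercise | (k=3,j=2): S=170.7427, (K−S)⁺=0.0000, hold=4.5918 ⇒ V=4.5918 continue | (k=3,j=3): S=319.4908, (K−S)⁺=0.0000, hold=0.0000 ⇒ V=0.0000 continue  boundary S*=91.2486
step 2: (k=2,j=0): S=66.7065, (K−S)⁺=67.4535, hold=62.0783 ⇒ V=67.4535 exercise | (k=2,j=1): S=124.8200, (K−S)⁺=9.3400, hold=23.2470 ⇒ V=23.2470 continue | (k=2,j=2): S=233.5610, (K−S)⁺=0.0000, hold=2.2575 ⇒ V=2.2575 continue  boundary S*=66.7065
step 1: (k=1,j=0): S=91.2486, (K−S)⁺=42.9114, hold=44.0489 ⇒ V=44.0489 continue | (k=1,j=1): S=170.7427, (K−S)⁺=0.0000, hold=12.4861 ⇒ V=12.4861 continue  boundary S*=-
step 0: (k=0,j=0): S=124.8200, (K−S)⁺=9.3400, hold=27.5031 ⇒ V=27.5031 continue  boundary S*=-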